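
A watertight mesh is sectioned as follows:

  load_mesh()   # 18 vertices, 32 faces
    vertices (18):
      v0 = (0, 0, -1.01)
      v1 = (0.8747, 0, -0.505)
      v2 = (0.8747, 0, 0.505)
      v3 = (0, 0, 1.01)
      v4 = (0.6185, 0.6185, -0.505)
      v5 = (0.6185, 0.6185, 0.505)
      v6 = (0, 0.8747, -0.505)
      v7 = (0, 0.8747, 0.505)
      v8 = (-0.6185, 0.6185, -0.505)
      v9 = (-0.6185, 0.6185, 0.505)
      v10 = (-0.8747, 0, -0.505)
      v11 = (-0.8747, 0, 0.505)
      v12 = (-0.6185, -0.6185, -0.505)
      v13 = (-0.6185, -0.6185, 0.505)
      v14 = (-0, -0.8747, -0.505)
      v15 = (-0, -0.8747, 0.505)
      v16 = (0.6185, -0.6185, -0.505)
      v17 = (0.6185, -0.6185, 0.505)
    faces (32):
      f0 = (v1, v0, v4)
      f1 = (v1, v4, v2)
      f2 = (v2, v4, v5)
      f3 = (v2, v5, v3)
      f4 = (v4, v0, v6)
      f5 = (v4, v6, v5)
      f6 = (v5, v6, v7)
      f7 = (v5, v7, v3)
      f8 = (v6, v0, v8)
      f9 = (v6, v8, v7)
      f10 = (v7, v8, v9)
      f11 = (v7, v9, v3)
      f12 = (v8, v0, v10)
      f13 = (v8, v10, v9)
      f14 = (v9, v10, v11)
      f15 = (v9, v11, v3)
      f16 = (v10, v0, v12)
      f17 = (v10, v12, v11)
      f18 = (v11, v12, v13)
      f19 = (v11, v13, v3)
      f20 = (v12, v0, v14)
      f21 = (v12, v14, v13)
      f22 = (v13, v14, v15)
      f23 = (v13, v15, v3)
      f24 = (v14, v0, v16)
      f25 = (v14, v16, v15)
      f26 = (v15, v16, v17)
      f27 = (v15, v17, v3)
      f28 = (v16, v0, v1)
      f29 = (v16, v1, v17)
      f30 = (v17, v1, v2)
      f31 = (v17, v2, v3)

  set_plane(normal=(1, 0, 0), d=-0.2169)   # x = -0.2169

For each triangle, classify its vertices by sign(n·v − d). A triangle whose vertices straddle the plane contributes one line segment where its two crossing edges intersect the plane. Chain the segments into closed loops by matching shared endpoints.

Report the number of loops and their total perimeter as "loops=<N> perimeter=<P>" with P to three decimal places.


Straddling triangles (12 of 32):
  (v6,v0,v8) [++-] → (-0.2169, 0.2169, -0.832903)–(-0.2169, 0.784854, -0.505)  len=0.6558
  (v6,v8,v7) [+-+] → (-0.2169, 0.784854, -0.505)–(-0.2169, 0.784854, 0.150806)  len=0.6558
  (v7,v8,v9) [+--] → (-0.2169, 0.784854, 0.150806)–(-0.2169, 0.784854, 0.505)  len=0.3542
  (v7,v9,v3) [+-+] → (-0.2169, 0.784854, 0.505)–(-0.2169, 0.2169, 0.832903)  len=0.6558
  (v8,v0,v10) [-+-] → (-0.2169, 0.2169, -0.832903)–(-0.2169, 0, -0.884775)  len=0.2230
  (v9,v11,v3) [--+] → (-0.2169, 0, 0.884775)–(-0.2169, 0.2169, 0.832903)  len=0.2230
  (v10,v0,v12) [-+-] → (-0.2169, 0, -0.884775)–(-0.2169, -0.2169, -0.832903)  len=0.2230
  (v11,v13,v3) [--+] → (-0.2169, -0.2169, 0.832903)–(-0.2169, 0, 0.884775)  len=0.2230
  (v12,v0,v14) [-++] → (-0.2169, -0.2169, -0.832903)–(-0.2169, -0.784854, -0.505)  len=0.6558
  (v12,v14,v13) [-+-] → (-0.2169, -0.784854, -0.505)–(-0.2169, -0.784854, -0.150806)  len=0.3542
  (v13,v14,v15) [-++] → (-0.2169, -0.784854, -0.150806)–(-0.2169, -0.784854, 0.505)  len=0.6558
  (v13,v15,v3) [-++] → (-0.2169, -0.784854, 0.505)–(-0.2169, -0.2169, 0.832903)  len=0.6558

Chained into 1 loop(s):
  loop 1: 12 segments, perimeter = 5.5353
Total perimeter = 5.535

loops=1 perimeter=5.535


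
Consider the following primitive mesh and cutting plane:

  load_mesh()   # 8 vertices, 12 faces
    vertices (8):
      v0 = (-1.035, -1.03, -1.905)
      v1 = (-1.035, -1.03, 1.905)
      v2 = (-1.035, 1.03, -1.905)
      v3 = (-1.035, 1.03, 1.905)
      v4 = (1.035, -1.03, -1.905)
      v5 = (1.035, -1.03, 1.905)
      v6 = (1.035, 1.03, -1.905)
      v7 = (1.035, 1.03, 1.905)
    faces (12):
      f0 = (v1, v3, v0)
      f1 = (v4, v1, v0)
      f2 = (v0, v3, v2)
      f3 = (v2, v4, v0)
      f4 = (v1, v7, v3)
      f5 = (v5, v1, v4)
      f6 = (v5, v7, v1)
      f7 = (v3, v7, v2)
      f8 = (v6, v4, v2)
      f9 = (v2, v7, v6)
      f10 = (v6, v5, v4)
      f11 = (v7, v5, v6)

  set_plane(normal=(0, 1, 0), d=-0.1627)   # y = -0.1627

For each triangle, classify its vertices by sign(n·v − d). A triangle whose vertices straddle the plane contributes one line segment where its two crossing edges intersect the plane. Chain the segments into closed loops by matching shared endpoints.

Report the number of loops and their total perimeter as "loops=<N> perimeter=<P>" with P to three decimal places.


Straddling triangles (8 of 12):
  (v1,v3,v0) [-+-] → (-1.035, -0.1627, 1.905)–(-1.035, -0.1627, -0.300916)  len=2.2059
  (v0,v3,v2) [-++] → (-1.035, -0.1627, -0.300916)–(-1.035, -0.1627, -1.905)  len=1.6041
  (v2,v4,v0) [+--] → (0.16349, -0.1627, -1.905)–(-1.035, -0.1627, -1.905)  len=1.1985
  (v1,v7,v3) [-++] → (-0.16349, -0.1627, 1.905)–(-1.035, -0.1627, 1.905)  len=0.8715
  (v5,v7,v1) [-+-] → (1.035, -0.1627, 1.905)–(-0.16349, -0.1627, 1.905)  len=1.1985
  (v6,v4,v2) [+-+] → (1.035, -0.1627, -1.905)–(0.16349, -0.1627, -1.905)  len=0.8715
  (v6,v5,v4) [+--] → (1.035, -0.1627, 0.300916)–(1.035, -0.1627, -1.905)  len=2.2059
  (v7,v5,v6) [+-+] → (1.035, -0.1627, 1.905)–(1.035, -0.1627, 0.300916)  len=1.6041

Chained into 1 loop(s):
  loop 1: 8 segments, perimeter = 11.7600
Total perimeter = 11.760

loops=1 perimeter=11.760


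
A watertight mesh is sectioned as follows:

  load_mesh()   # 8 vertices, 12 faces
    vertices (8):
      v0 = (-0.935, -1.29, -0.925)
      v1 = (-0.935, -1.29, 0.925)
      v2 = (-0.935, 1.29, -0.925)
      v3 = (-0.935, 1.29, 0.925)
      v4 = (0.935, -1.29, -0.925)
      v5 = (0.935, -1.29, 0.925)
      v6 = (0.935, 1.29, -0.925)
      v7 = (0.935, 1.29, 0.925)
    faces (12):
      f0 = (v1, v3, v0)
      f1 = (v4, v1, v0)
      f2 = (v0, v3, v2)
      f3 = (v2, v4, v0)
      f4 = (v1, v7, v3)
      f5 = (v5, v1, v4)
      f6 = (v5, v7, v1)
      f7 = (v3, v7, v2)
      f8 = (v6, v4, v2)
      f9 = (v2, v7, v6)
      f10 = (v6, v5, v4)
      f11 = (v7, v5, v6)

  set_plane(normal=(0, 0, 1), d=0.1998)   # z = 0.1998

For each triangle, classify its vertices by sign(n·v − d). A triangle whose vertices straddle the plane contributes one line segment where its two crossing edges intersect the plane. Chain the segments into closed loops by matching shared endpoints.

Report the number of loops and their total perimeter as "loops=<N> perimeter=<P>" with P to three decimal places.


Straddling triangles (8 of 12):
  (v1,v3,v0) [++-] → (-0.935, 0.27864, 0.1998)–(-0.935, -1.29, 0.1998)  len=1.5686
  (v4,v1,v0) [-+-] → (-0.20196, -1.29, 0.1998)–(-0.935, -1.29, 0.1998)  len=0.7330
  (v0,v3,v2) [-+-] → (-0.935, 0.27864, 0.1998)–(-0.935, 1.29, 0.1998)  len=1.0114
  (v5,v1,v4) [++-] → (-0.20196, -1.29, 0.1998)–(0.935, -1.29, 0.1998)  len=1.1370
  (v3,v7,v2) [++-] → (0.20196, 1.29, 0.1998)–(-0.935, 1.29, 0.1998)  len=1.1370
  (v2,v7,v6) [-+-] → (0.20196, 1.29, 0.1998)–(0.935, 1.29, 0.1998)  len=0.7330
  (v6,v5,v4) [-+-] → (0.935, -0.27864, 0.1998)–(0.935, -1.29, 0.1998)  len=1.0114
  (v7,v5,v6) [++-] → (0.935, -0.27864, 0.1998)–(0.935, 1.29, 0.1998)  len=1.5686

Chained into 1 loop(s):
  loop 1: 8 segments, perimeter = 8.9000
Total perimeter = 8.900

loops=1 perimeter=8.900


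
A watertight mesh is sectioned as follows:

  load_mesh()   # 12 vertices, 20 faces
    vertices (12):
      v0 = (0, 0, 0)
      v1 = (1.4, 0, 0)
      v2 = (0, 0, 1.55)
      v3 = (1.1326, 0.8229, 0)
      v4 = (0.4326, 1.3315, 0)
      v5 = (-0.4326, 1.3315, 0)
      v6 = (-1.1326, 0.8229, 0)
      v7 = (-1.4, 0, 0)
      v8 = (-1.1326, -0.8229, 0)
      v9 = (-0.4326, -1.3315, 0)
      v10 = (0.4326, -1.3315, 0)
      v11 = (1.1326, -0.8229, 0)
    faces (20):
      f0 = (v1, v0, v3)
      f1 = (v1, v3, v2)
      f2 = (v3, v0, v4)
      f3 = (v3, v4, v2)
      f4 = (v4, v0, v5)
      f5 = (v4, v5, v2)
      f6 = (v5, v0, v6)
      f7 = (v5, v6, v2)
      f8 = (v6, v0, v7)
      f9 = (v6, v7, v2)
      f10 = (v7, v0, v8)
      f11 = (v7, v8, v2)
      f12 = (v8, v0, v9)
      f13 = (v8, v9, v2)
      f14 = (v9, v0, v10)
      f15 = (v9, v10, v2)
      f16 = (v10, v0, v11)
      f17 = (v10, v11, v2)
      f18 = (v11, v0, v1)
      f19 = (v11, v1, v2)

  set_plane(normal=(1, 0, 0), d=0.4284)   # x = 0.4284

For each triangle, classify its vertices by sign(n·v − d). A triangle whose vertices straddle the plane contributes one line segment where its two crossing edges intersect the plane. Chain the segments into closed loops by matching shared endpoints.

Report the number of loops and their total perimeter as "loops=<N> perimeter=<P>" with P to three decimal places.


Straddling triangles (12 of 20):
  (v1,v0,v3) [+-+] → (0.4284, 0, 0)–(0.4284, 0.311258, 0)  len=0.3113
  (v1,v3,v2) [++-] → (0.4284, 0.311258, 0.963721)–(0.4284, 0, 1.0757)  len=0.3308
  (v3,v0,v4) [+-+] → (0.4284, 0.311258, 0)–(0.4284, 1.31857, 0)  len=1.0073
  (v3,v4,v2) [++-] → (0.4284, 1.31857, 0.0150485)–(0.4284, 0.311258, 0.963721)  len=1.3837
  (v4,v0,v5) [+--] → (0.4284, 1.31857, 0)–(0.4284, 1.3315, 0)  len=0.0129
  (v4,v5,v2) [+--] → (0.4284, 1.3315, 0)–(0.4284, 1.31857, 0.0150485)  len=0.0198
  (v9,v0,v10) [--+] → (0.4284, -1.31857, 0)–(0.4284, -1.3315, 0)  len=0.0129
  (v9,v10,v2) [-+-] → (0.4284, -1.3315, 0)–(0.4284, -1.31857, 0.0150485)  len=0.0198
  (v10,v0,v11) [+-+] → (0.4284, -1.31857, 0)–(0.4284, -0.311258, 0)  len=1.0073
  (v10,v11,v2) [++-] → (0.4284, -0.311258, 0.963721)–(0.4284, -1.31857, 0.0150485)  len=1.3837
  (v11,v0,v1) [+-+] → (0.4284, -0.311258, 0)–(0.4284, 0, 0)  len=0.3113
  (v11,v1,v2) [++-] → (0.4284, 0, 1.0757)–(0.4284, -0.311258, 0.963721)  len=0.3308

Chained into 1 loop(s):
  loop 1: 12 segments, perimeter = 6.1317
Total perimeter = 6.132

loops=1 perimeter=6.132


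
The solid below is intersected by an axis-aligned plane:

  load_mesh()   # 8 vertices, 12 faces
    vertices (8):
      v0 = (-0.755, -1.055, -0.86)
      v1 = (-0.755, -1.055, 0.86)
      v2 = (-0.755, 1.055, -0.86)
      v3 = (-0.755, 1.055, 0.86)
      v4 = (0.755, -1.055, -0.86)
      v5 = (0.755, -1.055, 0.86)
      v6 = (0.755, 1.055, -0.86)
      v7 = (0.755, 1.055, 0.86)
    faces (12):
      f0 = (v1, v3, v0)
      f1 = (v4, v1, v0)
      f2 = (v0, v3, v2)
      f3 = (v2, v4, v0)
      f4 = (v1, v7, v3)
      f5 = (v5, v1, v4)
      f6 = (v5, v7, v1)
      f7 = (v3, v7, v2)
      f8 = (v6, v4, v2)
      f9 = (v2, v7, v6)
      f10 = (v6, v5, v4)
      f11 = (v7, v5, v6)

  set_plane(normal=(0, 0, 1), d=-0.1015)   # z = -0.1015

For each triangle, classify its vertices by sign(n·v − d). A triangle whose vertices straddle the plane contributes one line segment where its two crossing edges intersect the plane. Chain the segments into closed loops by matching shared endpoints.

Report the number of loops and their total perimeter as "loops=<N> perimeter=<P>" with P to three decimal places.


loops=1 perimeter=7.240

Straddling triangles (8 of 12):
  (v1,v3,v0) [++-] → (-0.755, -0.124515, -0.1015)–(-0.755, -1.055, -0.1015)  len=0.9305
  (v4,v1,v0) [-+-] → (0.0891076, -1.055, -0.1015)–(-0.755, -1.055, -0.1015)  len=0.8441
  (v0,v3,v2) [-+-] → (-0.755, -0.124515, -0.1015)–(-0.755, 1.055, -0.1015)  len=1.1795
  (v5,v1,v4) [++-] → (0.0891076, -1.055, -0.1015)–(0.755, -1.055, -0.1015)  len=0.6659
  (v3,v7,v2) [++-] → (-0.0891076, 1.055, -0.1015)–(-0.755, 1.055, -0.1015)  len=0.6659
  (v2,v7,v6) [-+-] → (-0.0891076, 1.055, -0.1015)–(0.755, 1.055, -0.1015)  len=0.8441
  (v6,v5,v4) [-+-] → (0.755, 0.124515, -0.1015)–(0.755, -1.055, -0.1015)  len=1.1795
  (v7,v5,v6) [++-] → (0.755, 0.124515, -0.1015)–(0.755, 1.055, -0.1015)  len=0.9305

Chained into 1 loop(s):
  loop 1: 8 segments, perimeter = 7.2400
Total perimeter = 7.240


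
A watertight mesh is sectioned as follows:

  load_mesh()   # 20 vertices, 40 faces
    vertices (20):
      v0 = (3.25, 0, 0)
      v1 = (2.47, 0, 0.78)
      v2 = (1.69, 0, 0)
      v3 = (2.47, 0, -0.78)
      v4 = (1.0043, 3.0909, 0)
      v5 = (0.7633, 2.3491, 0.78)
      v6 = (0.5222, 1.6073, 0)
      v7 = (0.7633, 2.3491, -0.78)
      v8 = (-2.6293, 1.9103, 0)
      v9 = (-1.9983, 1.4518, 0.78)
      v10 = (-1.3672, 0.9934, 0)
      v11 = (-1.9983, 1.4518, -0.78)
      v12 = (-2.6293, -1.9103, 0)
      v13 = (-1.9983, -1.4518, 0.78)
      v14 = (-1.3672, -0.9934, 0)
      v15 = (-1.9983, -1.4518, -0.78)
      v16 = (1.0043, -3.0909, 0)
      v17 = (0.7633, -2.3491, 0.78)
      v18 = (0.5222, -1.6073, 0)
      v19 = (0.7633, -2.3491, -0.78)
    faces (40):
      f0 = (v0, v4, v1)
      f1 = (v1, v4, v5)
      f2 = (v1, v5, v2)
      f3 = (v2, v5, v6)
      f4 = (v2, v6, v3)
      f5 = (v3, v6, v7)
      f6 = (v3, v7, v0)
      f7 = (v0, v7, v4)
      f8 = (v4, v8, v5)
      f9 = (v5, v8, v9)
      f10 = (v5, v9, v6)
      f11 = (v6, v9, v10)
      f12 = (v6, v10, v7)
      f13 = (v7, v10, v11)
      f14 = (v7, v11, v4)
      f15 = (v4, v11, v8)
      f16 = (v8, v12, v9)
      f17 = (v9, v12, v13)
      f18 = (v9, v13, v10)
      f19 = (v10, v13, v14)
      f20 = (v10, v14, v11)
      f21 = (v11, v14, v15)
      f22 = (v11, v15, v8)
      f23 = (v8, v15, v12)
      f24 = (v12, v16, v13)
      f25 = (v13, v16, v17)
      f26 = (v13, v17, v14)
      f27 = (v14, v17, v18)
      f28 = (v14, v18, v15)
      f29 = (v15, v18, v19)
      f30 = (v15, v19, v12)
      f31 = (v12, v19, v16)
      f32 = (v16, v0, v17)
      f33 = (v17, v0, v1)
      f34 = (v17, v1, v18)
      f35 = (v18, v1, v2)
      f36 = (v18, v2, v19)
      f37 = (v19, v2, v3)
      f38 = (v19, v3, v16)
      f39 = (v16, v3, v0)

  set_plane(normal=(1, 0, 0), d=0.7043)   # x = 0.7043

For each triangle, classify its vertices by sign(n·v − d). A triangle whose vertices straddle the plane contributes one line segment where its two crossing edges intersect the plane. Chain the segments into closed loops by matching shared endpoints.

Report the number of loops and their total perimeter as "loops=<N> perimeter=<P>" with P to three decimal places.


Straddling triangles (20 of 40):
  (v2,v5,v6) [++-] → (0.7043, 2.16757, 0.589125)–(0.7043, 1.35667, 0)  len=1.0023
  (v2,v6,v3) [+-+] → (0.7043, 1.35667, 0)–(0.7043, 1.45703, -0.0729223)  len=0.1241
  (v3,v6,v7) [+-+] → (0.7043, 1.45703, -0.0729223)–(0.7043, 2.16757, -0.589125)  len=0.8783
  (v4,v8,v5) [+-+] → (0.7043, 2.99343, 0)–(0.7043, 2.34147, 0.766435)  len=1.0062
  (v5,v8,v9) [+--] → (0.7043, 2.34147, 0.766435)–(0.7043, 2.32993, 0.78)  len=0.0178
  (v5,v9,v6) [+--] → (0.7043, 2.32993, 0.78)–(0.7043, 2.16757, 0.589125)  len=0.2506
  (v6,v10,v7) [--+] → (0.7043, 2.31156, -0.758399)–(0.7043, 2.16757, -0.589125)  len=0.2222
  (v7,v10,v11) [+--] → (0.7043, 2.31156, -0.758399)–(0.7043, 2.32993, -0.78)  len=0.0284
  (v7,v11,v4) [+-+] → (0.7043, 2.32993, -0.78)–(0.7043, 2.92713, -0.0779325)  len=0.9217
  (v4,v11,v8) [+--] → (0.7043, 2.92713, -0.0779325)–(0.7043, 2.99343, 0)  len=0.1023
  (v12,v16,v13) [-+-] → (0.7043, -2.99343, 0)–(0.7043, -2.92713, 0.0779325)  len=0.1023
  (v13,v16,v17) [-++] → (0.7043, -2.92713, 0.0779325)–(0.7043, -2.32993, 0.78)  len=0.9217
  (v13,v17,v14) [-+-] → (0.7043, -2.32993, 0.78)–(0.7043, -2.31156, 0.758399)  len=0.0284
  (v14,v17,v18) [-+-] → (0.7043, -2.31156, 0.758399)–(0.7043, -2.16757, 0.589125)  len=0.2222
  (v15,v18,v19) [--+] → (0.7043, -2.16757, -0.589125)–(0.7043, -2.32993, -0.78)  len=0.2506
  (v15,v19,v12) [-+-] → (0.7043, -2.32993, -0.78)–(0.7043, -2.34147, -0.766435)  len=0.0178
  (v12,v19,v16) [-++] → (0.7043, -2.34147, -0.766435)–(0.7043, -2.99343, 0)  len=1.0062
  (v17,v1,v18) [++-] → (0.7043, -1.45703, 0.0729223)–(0.7043, -2.16757, 0.589125)  len=0.8783
  (v18,v1,v2) [-++] → (0.7043, -1.45703, 0.0729223)–(0.7043, -1.35667, 0)  len=0.1241
  (v18,v2,v19) [-++] → (0.7043, -1.35667, 0)–(0.7043, -2.16757, -0.589125)  len=1.0023

Chained into 2 loop(s):
  loop 1: 10 segments, perimeter = 4.5539
  loop 2: 10 segments, perimeter = 4.5539
Total perimeter = 9.108

loops=2 perimeter=9.108


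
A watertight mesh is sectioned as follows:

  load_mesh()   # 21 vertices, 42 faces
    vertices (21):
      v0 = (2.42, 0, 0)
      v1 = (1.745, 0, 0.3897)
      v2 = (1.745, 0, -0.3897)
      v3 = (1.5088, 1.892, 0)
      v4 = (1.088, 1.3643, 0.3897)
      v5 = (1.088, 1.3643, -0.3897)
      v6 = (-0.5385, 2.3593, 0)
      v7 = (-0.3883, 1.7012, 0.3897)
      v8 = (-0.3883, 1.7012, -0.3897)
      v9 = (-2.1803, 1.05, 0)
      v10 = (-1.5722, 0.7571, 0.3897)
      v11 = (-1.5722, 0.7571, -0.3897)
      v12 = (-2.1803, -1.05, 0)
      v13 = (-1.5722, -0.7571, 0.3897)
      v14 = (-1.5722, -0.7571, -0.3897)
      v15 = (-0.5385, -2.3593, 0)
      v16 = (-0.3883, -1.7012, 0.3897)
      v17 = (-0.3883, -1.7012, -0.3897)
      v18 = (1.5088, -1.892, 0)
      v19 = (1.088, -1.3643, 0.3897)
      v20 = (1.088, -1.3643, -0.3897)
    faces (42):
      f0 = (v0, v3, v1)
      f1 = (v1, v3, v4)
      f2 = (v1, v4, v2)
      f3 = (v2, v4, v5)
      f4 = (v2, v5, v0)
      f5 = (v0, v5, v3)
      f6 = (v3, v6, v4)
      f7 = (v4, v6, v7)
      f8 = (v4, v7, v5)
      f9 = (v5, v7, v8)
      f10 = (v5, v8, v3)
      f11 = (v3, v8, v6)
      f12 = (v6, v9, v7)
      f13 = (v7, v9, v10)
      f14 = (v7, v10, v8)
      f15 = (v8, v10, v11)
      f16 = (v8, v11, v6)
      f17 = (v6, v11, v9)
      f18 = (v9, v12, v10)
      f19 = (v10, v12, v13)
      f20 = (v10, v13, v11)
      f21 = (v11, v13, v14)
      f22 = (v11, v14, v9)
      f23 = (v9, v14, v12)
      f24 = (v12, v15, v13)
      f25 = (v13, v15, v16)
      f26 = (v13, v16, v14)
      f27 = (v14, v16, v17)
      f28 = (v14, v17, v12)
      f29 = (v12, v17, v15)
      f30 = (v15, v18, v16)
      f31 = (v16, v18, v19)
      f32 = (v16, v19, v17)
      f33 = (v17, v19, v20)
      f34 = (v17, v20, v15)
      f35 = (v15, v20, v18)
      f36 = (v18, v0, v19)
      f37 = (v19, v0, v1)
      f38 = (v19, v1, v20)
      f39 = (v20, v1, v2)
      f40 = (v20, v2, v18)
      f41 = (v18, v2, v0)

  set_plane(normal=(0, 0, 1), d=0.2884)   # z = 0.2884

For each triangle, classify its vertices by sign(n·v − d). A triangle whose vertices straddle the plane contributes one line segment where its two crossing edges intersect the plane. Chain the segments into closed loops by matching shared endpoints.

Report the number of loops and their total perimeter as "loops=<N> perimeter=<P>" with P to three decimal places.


loops=2 perimeter=22.265

Straddling triangles (28 of 42):
  (v0,v3,v1) [--+] → (1.6836, 0.491813, 0.2884)–(1.92046, 0, 0.2884)  len=0.5459
  (v1,v3,v4) [+-+] → (1.6836, 0.491813, 0.2884)–(1.19738, 1.50147, 0.2884)  len=1.1206
  (v1,v4,v2) [++-] → (1.17339, 1.18698, 0.2884)–(1.745, 0, 0.2884)  len=1.3174
  (v2,v4,v5) [-+-] → (1.17339, 1.18698, 0.2884)–(1.088, 1.3643, 0.2884)  len=0.1968
  (v3,v6,v4) [--+] → (0.665202, 1.62294, 0.2884)–(1.19738, 1.50147, 0.2884)  len=0.5459
  (v4,v6,v7) [+-+] → (0.665202, 1.62294, 0.2884)–(-0.427344, 1.87227, 0.2884)  len=1.1206
  (v4,v7,v5) [++-] → (-0.196423, 1.65741, 0.2884)–(1.088, 1.3643, 0.2884)  len=1.3174
  (v5,v7,v8) [-+-] → (-0.196423, 1.65741, 0.2884)–(-0.3883, 1.7012, 0.2884)  len=0.1968
  (v6,v9,v7) [--+] → (-0.854119, 1.53192, 0.2884)–(-0.427344, 1.87227, 0.2884)  len=0.5459
  (v7,v9,v10) [+-+] → (-0.854119, 1.53192, 0.2884)–(-1.73027, 0.833237, 0.2884)  len=1.1206
  (v7,v10,v8) [++-] → (-1.41833, 0.879806, 0.2884)–(-0.3883, 1.7012, 0.2884)  len=1.3174
  (v8,v10,v11) [-+-] → (-1.41833, 0.879806, 0.2884)–(-1.5722, 0.7571, 0.2884)  len=0.1968
  (v9,v12,v10) [--+] → (-1.73027, 0.287356, 0.2884)–(-1.73027, 0.833237, 0.2884)  len=0.5459
  (v10,v12,v13) [+-+] → (-1.73027, 0.287356, 0.2884)–(-1.73027, -0.833237, 0.2884)  len=1.1206
  (v10,v13,v11) [++-] → (-1.5722, -0.560297, 0.2884)–(-1.5722, 0.7571, 0.2884)  len=1.3174
  (v11,v13,v14) [-+-] → (-1.5722, -0.560297, 0.2884)–(-1.5722, -0.7571, 0.2884)  len=0.1968
  (v12,v15,v13) [--+] → (-1.3035, -1.17358, 0.2884)–(-1.73027, -0.833237, 0.2884)  len=0.5459
  (v13,v15,v16) [+-+] → (-1.3035, -1.17358, 0.2884)–(-0.427344, -1.87227, 0.2884)  len=1.1206
  (v13,v16,v14) [++-] → (-0.542174, -1.57849, 0.2884)–(-1.5722, -0.7571, 0.2884)  len=1.3174
  (v14,v16,v17) [-+-] → (-0.542174, -1.57849, 0.2884)–(-0.3883, -1.7012, 0.2884)  len=0.1968
  (v15,v18,v16) [--+] → (0.104839, -1.7508, 0.2884)–(-0.427344, -1.87227, 0.2884)  len=0.5459
  (v16,v18,v19) [+-+] → (0.104839, -1.7508, 0.2884)–(1.19738, -1.50147, 0.2884)  len=1.1206
  (v16,v19,v17) [++-] → (0.896123, -1.40809, 0.2884)–(-0.3883, -1.7012, 0.2884)  len=1.3174
  (v17,v19,v20) [-+-] → (0.896123, -1.40809, 0.2884)–(1.088, -1.3643, 0.2884)  len=0.1968
  (v18,v0,v19) [--+] → (1.43424, -1.00966, 0.2884)–(1.19738, -1.50147, 0.2884)  len=0.5459
  (v19,v0,v1) [+-+] → (1.43424, -1.00966, 0.2884)–(1.92046, 0, 0.2884)  len=1.1206
  (v19,v1,v20) [++-] → (1.65961, -0.17732, 0.2884)–(1.088, -1.3643, 0.2884)  len=1.3174
  (v20,v1,v2) [-+-] → (1.65961, -0.17732, 0.2884)–(1.745, 0, 0.2884)  len=0.1968

Chained into 2 loop(s):
  loop 1: 14 segments, perimeter = 11.6655
  loop 2: 14 segments, perimeter = 10.5997
Total perimeter = 22.265


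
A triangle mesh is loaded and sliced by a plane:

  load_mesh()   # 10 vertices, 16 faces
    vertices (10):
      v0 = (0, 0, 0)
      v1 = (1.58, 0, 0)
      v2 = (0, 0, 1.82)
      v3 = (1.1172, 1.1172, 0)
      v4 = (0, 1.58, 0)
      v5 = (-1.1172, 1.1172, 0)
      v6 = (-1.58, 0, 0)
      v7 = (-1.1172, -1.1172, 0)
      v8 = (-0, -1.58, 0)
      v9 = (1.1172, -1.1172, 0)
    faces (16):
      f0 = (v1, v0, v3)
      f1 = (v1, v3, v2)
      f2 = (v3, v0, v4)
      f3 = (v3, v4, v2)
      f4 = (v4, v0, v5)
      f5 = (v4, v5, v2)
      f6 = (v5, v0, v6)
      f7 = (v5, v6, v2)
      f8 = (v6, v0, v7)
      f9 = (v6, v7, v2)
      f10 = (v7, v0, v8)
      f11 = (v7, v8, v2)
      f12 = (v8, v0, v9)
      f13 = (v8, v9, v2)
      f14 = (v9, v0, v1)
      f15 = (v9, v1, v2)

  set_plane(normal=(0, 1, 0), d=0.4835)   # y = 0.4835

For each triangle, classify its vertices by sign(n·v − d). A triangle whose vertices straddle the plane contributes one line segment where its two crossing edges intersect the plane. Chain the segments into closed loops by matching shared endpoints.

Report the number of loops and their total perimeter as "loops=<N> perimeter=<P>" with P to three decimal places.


Straddling triangles (8 of 16):
  (v1,v0,v3) [--+] → (0.4835, 0.4835, 0)–(1.37971, 0.4835, 0)  len=0.8962
  (v1,v3,v2) [-+-] → (1.37971, 0.4835, 0)–(0.4835, 0.4835, 1.03234)  len=1.3671
  (v3,v0,v4) [+-+] → (0.4835, 0.4835, 0)–(0, 0.4835, 0)  len=0.4835
  (v3,v4,v2) [++-] → (0, 0.4835, 1.26306)–(0.4835, 0.4835, 1.03234)  len=0.5357
  (v4,v0,v5) [+-+] → (0, 0.4835, 0)–(-0.4835, 0.4835, 0)  len=0.4835
  (v4,v5,v2) [++-] → (-0.4835, 0.4835, 1.03234)–(0, 0.4835, 1.26306)  len=0.5357
  (v5,v0,v6) [+--] → (-0.4835, 0.4835, 0)–(-1.37971, 0.4835, 0)  len=0.8962
  (v5,v6,v2) [+--] → (-1.37971, 0.4835, 0)–(-0.4835, 0.4835, 1.03234)  len=1.3671

Chained into 1 loop(s):
  loop 1: 8 segments, perimeter = 6.5650
Total perimeter = 6.565

loops=1 perimeter=6.565


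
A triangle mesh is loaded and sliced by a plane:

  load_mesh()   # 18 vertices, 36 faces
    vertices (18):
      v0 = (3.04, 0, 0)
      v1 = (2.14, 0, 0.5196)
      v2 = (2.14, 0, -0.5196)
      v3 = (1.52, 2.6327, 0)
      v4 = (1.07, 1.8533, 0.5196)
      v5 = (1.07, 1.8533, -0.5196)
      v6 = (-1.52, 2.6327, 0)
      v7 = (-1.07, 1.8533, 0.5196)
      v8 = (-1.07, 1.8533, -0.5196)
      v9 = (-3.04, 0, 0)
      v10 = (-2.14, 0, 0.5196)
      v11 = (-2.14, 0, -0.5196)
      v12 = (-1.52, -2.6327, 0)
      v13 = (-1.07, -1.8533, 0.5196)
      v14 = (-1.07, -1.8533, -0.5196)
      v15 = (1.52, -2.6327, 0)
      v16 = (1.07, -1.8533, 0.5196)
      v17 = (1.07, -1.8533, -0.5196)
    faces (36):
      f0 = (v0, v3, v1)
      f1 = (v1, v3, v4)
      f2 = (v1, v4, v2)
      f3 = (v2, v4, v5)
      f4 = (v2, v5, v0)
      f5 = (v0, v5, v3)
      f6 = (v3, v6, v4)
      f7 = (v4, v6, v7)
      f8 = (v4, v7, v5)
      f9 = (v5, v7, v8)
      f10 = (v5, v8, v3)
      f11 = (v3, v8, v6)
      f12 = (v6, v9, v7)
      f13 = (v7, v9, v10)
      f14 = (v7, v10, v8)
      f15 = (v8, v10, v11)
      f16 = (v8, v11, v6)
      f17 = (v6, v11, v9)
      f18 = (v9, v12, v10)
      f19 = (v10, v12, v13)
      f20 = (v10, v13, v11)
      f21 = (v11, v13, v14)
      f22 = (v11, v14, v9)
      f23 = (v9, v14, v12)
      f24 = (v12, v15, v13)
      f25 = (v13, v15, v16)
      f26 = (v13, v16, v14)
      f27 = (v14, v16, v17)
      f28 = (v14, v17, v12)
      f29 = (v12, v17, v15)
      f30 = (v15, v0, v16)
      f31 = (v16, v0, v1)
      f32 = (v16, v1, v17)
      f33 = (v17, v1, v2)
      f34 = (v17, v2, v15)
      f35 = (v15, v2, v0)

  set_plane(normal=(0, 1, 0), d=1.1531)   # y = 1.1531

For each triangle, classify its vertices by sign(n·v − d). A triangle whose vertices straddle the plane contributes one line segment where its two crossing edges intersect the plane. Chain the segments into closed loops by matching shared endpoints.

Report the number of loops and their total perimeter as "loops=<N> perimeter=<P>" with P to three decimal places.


loops=2 perimeter=6.235

Straddling triangles (12 of 36):
  (v0,v3,v1) [-+-] → (2.37425, 1.1531, 0)–(1.86845, 1.1531, 0.29202)  len=0.5841
  (v1,v3,v4) [-++] → (1.86845, 1.1531, 0.29202)–(1.47426, 1.1531, 0.5196)  len=0.4552
  (v1,v4,v2) [-+-] → (1.47426, 1.1531, 0.5196)–(1.47426, 1.1531, 0.126977)  len=0.3926
  (v2,v4,v5) [-++] → (1.47426, 1.1531, 0.126977)–(1.47426, 1.1531, -0.5196)  len=0.6466
  (v2,v5,v0) [-+-] → (1.47426, 1.1531, -0.5196)–(1.81429, 1.1531, -0.323289)  len=0.3926
  (v0,v5,v3) [-++] → (1.81429, 1.1531, -0.323289)–(2.37425, 1.1531, 0)  len=0.6466
  (v6,v9,v7) [+-+] → (-2.37425, 1.1531, 0)–(-1.81429, 1.1531, 0.323289)  len=0.6466
  (v7,v9,v10) [+--] → (-1.81429, 1.1531, 0.323289)–(-1.47426, 1.1531, 0.5196)  len=0.3926
  (v7,v10,v8) [+-+] → (-1.47426, 1.1531, 0.5196)–(-1.47426, 1.1531, -0.126977)  len=0.6466
  (v8,v10,v11) [+--] → (-1.47426, 1.1531, -0.126977)–(-1.47426, 1.1531, -0.5196)  len=0.3926
  (v8,v11,v6) [+-+] → (-1.47426, 1.1531, -0.5196)–(-1.86845, 1.1531, -0.29202)  len=0.4552
  (v6,v11,v9) [+--] → (-1.86845, 1.1531, -0.29202)–(-2.37425, 1.1531, 0)  len=0.5841

Chained into 2 loop(s):
  loop 1: 6 segments, perimeter = 3.1176
  loop 2: 6 segments, perimeter = 3.1176
Total perimeter = 6.235


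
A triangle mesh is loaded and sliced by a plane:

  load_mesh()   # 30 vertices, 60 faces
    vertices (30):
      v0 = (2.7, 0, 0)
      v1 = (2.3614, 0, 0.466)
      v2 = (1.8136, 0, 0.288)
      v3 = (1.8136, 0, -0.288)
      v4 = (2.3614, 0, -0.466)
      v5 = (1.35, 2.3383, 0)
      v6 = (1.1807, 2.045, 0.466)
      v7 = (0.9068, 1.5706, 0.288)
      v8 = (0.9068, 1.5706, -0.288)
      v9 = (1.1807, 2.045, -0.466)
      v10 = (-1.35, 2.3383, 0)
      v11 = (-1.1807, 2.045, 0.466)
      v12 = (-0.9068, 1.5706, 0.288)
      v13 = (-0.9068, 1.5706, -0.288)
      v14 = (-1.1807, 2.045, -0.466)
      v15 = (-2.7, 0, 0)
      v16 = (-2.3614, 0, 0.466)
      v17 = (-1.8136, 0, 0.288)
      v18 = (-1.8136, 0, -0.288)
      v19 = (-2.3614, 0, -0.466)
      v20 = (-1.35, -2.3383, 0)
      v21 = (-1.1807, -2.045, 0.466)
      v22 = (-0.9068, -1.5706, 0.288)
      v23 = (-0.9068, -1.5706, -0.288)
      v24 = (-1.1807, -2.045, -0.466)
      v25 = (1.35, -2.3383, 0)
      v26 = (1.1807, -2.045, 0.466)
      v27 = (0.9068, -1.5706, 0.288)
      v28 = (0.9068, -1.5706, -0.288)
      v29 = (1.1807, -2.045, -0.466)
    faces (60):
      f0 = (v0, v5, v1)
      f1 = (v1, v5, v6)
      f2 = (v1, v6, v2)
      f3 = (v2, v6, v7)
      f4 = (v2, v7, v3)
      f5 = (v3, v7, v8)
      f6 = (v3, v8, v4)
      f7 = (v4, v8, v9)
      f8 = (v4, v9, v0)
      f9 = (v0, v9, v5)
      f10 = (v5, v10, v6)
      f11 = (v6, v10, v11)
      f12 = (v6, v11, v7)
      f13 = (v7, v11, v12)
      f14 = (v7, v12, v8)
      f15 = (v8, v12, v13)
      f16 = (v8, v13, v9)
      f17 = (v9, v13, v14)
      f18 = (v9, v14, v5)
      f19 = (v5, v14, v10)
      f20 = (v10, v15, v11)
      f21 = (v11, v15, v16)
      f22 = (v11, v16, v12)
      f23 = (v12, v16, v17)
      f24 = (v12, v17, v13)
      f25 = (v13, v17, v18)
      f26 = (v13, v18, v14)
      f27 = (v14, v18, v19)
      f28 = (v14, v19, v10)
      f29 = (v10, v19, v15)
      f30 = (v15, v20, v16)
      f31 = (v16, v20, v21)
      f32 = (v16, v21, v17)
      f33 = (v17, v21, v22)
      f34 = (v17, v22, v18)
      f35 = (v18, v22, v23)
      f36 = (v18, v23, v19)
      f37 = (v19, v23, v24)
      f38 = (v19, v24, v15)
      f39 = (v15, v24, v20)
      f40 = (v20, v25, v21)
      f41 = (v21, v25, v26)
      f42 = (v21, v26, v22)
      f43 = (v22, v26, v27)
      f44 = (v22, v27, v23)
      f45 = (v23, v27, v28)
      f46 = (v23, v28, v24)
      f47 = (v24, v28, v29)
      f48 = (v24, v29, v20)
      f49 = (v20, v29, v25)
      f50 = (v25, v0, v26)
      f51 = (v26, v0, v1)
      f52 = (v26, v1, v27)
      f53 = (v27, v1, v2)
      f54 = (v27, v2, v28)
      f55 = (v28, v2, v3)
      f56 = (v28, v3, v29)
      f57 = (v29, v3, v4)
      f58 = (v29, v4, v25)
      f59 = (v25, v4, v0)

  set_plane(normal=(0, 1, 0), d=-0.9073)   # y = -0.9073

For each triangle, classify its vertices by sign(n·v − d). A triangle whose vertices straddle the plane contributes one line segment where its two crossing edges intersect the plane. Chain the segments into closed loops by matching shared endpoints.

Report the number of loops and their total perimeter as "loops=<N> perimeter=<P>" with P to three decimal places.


loops=2 perimeter=5.760

Straddling triangles (20 of 60):
  (v15,v20,v16) [+-+] → (-2.17618, -0.9073, 0)–(-1.96896, -0.9073, 0.285184)  len=0.3525
  (v16,v20,v21) [+--] → (-1.96896, -0.9073, 0.285184)–(-1.83756, -0.9073, 0.466)  len=0.2235
  (v16,v21,v17) [+-+] → (-1.83756, -0.9073, 0.466)–(-1.5328, -0.9073, 0.366973)  len=0.3204
  (v17,v21,v22) [+--] → (-1.5328, -0.9073, 0.366973)–(-1.28976, -0.9073, 0.288)  len=0.2555
  (v17,v22,v18) [+-+] → (-1.28976, -0.9073, 0.288)–(-1.28976, -0.9073, 0.0447421)  len=0.2433
  (v18,v22,v23) [+--] → (-1.28976, -0.9073, 0.0447421)–(-1.28976, -0.9073, -0.288)  len=0.3327
  (v18,v23,v19) [+-+] → (-1.28976, -0.9073, -0.288)–(-1.52111, -0.9073, -0.363173)  len=0.2433
  (v19,v23,v24) [+--] → (-1.52111, -0.9073, -0.363173)–(-1.83756, -0.9073, -0.466)  len=0.3327
  (v19,v24,v15) [+-+] → (-1.83756, -0.9073, -0.466)–(-2.02594, -0.9073, -0.206749)  len=0.3205
  (v15,v24,v20) [+--] → (-2.02594, -0.9073, -0.206749)–(-2.17618, -0.9073, 0)  len=0.2556
  (v25,v0,v26) [-+-] → (2.17618, -0.9073, 0)–(2.02594, -0.9073, 0.206749)  len=0.2556
  (v26,v0,v1) [-++] → (2.02594, -0.9073, 0.206749)–(1.83756, -0.9073, 0.466)  len=0.3205
  (v26,v1,v27) [-+-] → (1.83756, -0.9073, 0.466)–(1.52111, -0.9073, 0.363173)  len=0.3327
  (v27,v1,v2) [-++] → (1.52111, -0.9073, 0.363173)–(1.28976, -0.9073, 0.288)  len=0.2433
  (v27,v2,v28) [-+-] → (1.28976, -0.9073, 0.288)–(1.28976, -0.9073, -0.0447421)  len=0.3327
  (v28,v2,v3) [-++] → (1.28976, -0.9073, -0.0447421)–(1.28976, -0.9073, -0.288)  len=0.2433
  (v28,v3,v29) [-+-] → (1.28976, -0.9073, -0.288)–(1.5328, -0.9073, -0.366973)  len=0.2555
  (v29,v3,v4) [-++] → (1.5328, -0.9073, -0.366973)–(1.83756, -0.9073, -0.466)  len=0.3204
  (v29,v4,v25) [-+-] → (1.83756, -0.9073, -0.466)–(1.96896, -0.9073, -0.285184)  len=0.2235
  (v25,v4,v0) [-++] → (1.96896, -0.9073, -0.285184)–(2.17618, -0.9073, 0)  len=0.3525

Chained into 2 loop(s):
  loop 1: 10 segments, perimeter = 2.8801
  loop 2: 10 segments, perimeter = 2.8801
Total perimeter = 5.760


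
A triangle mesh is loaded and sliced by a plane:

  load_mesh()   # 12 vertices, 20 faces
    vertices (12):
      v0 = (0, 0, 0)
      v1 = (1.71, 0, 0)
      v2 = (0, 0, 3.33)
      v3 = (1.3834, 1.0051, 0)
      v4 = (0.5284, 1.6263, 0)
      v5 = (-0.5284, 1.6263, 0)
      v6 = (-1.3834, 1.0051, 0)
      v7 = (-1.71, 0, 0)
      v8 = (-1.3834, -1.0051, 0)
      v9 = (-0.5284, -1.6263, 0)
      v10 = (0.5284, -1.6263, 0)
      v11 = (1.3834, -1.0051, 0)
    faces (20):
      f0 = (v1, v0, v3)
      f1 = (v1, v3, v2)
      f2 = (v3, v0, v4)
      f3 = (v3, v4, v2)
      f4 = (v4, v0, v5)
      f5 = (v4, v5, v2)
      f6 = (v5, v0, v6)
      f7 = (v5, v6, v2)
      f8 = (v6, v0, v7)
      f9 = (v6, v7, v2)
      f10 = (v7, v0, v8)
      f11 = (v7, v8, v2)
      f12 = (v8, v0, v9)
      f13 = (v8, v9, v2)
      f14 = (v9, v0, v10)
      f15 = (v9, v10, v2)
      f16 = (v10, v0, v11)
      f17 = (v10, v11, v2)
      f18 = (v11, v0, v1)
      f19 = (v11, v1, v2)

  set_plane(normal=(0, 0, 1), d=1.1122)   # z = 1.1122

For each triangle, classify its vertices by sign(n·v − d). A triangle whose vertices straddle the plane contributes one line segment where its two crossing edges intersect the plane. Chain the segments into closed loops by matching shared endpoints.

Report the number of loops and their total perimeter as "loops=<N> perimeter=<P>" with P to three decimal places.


loops=1 perimeter=7.039

Straddling triangles (10 of 20):
  (v1,v3,v2) [--+] → (0.921353, 0.669403, 1.1122)–(1.13887, 0, 1.1122)  len=0.7039
  (v3,v4,v2) [--+] → (0.351918, 1.08313, 1.1122)–(0.921353, 0.669403, 1.1122)  len=0.7039
  (v4,v5,v2) [--+] → (-0.351918, 1.08313, 1.1122)–(0.351918, 1.08313, 1.1122)  len=0.7038
  (v5,v6,v2) [--+] → (-0.921353, 0.669403, 1.1122)–(-0.351918, 1.08313, 1.1122)  len=0.7039
  (v6,v7,v2) [--+] → (-1.13887, 0, 1.1122)–(-0.921353, 0.669403, 1.1122)  len=0.7039
  (v7,v8,v2) [--+] → (-0.921353, -0.669403, 1.1122)–(-1.13887, 0, 1.1122)  len=0.7039
  (v8,v9,v2) [--+] → (-0.351918, -1.08313, 1.1122)–(-0.921353, -0.669403, 1.1122)  len=0.7039
  (v9,v10,v2) [--+] → (0.351918, -1.08313, 1.1122)–(-0.351918, -1.08313, 1.1122)  len=0.7038
  (v10,v11,v2) [--+] → (0.921353, -0.669403, 1.1122)–(0.351918, -1.08313, 1.1122)  len=0.7039
  (v11,v1,v2) [--+] → (1.13887, 0, 1.1122)–(0.921353, -0.669403, 1.1122)  len=0.7039

Chained into 1 loop(s):
  loop 1: 10 segments, perimeter = 7.0385
Total perimeter = 7.039


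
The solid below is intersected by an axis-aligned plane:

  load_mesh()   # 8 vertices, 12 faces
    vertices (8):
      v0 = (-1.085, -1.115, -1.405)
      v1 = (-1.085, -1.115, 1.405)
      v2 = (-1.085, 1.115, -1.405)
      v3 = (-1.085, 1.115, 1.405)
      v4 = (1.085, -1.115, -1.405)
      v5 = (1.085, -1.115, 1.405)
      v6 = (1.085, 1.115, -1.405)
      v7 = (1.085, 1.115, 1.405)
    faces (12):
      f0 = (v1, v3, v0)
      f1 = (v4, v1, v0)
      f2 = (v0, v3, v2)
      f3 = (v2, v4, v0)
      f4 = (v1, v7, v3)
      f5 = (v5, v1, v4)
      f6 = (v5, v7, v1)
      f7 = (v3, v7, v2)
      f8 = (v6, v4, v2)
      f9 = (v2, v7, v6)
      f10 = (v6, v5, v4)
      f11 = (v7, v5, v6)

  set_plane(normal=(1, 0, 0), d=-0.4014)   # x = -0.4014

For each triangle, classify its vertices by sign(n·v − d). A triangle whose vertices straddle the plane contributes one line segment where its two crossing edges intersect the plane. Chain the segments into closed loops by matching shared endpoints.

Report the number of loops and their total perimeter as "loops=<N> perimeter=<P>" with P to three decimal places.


Straddling triangles (8 of 12):
  (v4,v1,v0) [+--] → (-0.4014, -1.115, 0.519785)–(-0.4014, -1.115, -1.405)  len=1.9248
  (v2,v4,v0) [-+-] → (-0.4014, 0.412499, -1.405)–(-0.4014, -1.115, -1.405)  len=1.5275
  (v1,v7,v3) [-+-] → (-0.4014, -0.412499, 1.405)–(-0.4014, 1.115, 1.405)  len=1.5275
  (v5,v1,v4) [+-+] → (-0.4014, -1.115, 1.405)–(-0.4014, -1.115, 0.519785)  len=0.8852
  (v5,v7,v1) [++-] → (-0.4014, -0.412499, 1.405)–(-0.4014, -1.115, 1.405)  len=0.7025
  (v3,v7,v2) [-+-] → (-0.4014, 1.115, 1.405)–(-0.4014, 1.115, -0.519785)  len=1.9248
  (v6,v4,v2) [++-] → (-0.4014, 0.412499, -1.405)–(-0.4014, 1.115, -1.405)  len=0.7025
  (v2,v7,v6) [-++] → (-0.4014, 1.115, -0.519785)–(-0.4014, 1.115, -1.405)  len=0.8852

Chained into 1 loop(s):
  loop 1: 8 segments, perimeter = 10.0800
Total perimeter = 10.080

loops=1 perimeter=10.080


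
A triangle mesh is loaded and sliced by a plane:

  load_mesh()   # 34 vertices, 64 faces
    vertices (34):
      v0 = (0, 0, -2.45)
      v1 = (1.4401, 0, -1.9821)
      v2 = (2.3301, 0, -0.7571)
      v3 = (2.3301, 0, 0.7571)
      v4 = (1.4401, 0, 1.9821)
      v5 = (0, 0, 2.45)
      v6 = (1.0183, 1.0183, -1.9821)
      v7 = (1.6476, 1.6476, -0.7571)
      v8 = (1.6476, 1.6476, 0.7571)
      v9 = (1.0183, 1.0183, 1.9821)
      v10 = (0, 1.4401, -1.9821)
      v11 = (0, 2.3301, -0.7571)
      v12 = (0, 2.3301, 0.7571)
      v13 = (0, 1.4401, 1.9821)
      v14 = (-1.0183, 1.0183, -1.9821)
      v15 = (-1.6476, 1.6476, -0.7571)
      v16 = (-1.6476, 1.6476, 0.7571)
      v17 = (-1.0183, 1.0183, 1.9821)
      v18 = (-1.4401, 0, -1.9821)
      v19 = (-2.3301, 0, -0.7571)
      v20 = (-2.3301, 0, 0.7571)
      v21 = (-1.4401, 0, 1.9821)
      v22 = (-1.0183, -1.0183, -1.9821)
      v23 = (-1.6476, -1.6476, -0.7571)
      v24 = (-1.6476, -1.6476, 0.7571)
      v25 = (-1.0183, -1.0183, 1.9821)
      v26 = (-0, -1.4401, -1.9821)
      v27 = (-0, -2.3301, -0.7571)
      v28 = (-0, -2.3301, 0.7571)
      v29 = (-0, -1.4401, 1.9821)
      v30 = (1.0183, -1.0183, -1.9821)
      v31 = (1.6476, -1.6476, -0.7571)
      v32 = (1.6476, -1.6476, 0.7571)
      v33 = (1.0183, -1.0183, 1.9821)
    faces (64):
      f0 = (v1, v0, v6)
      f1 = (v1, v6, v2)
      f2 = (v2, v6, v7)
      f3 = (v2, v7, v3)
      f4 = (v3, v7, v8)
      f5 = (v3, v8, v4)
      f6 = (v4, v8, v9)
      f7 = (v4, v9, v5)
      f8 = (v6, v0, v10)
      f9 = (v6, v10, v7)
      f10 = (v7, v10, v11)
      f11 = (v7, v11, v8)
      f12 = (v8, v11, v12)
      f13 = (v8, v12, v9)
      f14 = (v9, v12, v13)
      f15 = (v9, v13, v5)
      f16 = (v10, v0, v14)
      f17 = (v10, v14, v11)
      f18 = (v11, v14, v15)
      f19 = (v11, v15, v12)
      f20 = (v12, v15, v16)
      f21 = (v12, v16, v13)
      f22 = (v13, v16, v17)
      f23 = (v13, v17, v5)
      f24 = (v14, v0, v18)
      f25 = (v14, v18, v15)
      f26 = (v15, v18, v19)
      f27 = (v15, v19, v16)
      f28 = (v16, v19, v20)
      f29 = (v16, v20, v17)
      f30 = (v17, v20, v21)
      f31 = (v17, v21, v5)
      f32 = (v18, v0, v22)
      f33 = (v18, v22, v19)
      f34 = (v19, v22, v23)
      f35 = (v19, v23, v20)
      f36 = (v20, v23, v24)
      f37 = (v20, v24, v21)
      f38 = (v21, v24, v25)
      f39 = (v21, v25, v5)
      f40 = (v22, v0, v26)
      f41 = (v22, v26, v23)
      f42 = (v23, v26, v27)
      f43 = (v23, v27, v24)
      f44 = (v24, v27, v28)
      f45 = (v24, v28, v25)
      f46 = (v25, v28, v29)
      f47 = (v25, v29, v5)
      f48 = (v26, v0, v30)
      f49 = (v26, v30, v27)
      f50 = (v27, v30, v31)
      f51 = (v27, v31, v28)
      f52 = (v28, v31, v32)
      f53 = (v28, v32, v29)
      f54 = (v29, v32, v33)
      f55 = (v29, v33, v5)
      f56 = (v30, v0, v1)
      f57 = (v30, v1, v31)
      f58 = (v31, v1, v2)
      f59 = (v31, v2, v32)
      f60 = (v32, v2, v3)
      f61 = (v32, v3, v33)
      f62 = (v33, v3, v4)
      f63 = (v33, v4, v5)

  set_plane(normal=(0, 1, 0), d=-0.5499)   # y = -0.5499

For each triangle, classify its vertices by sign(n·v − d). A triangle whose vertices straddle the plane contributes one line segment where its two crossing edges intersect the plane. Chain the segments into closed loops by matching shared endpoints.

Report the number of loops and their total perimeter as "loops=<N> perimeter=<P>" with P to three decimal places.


loops=1 perimeter=14.091

Straddling triangles (20 of 64):
  (v18,v0,v22) [++-] → (-0.5499, -0.5499, -2.19733)–(-1.21232, -0.5499, -1.9821)  len=0.6965
  (v18,v22,v19) [+-+] → (-1.21232, -0.5499, -1.9821)–(-1.6217, -0.5499, -1.41862)  len=0.6965
  (v19,v22,v23) [+--] → (-1.6217, -0.5499, -1.41862)–(-2.10231, -0.5499, -0.7571)  len=0.8177
  (v19,v23,v20) [+-+] → (-2.10231, -0.5499, -0.7571)–(-2.10231, -0.5499, 0.251723)  len=1.0088
  (v20,v23,v24) [+--] → (-2.10231, -0.5499, 0.251723)–(-2.10231, -0.5499, 0.7571)  len=0.5054
  (v20,v24,v21) [+-+] → (-2.10231, -0.5499, 0.7571)–(-1.50935, -0.5499, 1.57325)  len=1.0088
  (v21,v24,v25) [+--] → (-1.50935, -0.5499, 1.57325)–(-1.21232, -0.5499, 1.9821)  len=0.5054
  (v21,v25,v5) [+-+] → (-1.21232, -0.5499, 1.9821)–(-0.5499, -0.5499, 2.19733)  len=0.6965
  (v22,v0,v26) [-+-] → (-0.5499, -0.5499, -2.19733)–(0, -0.5499, -2.27133)  len=0.5549
  (v25,v29,v5) [--+] → (0, -0.5499, 2.27133)–(-0.5499, -0.5499, 2.19733)  len=0.5549
  (v26,v0,v30) [-+-] → (0, -0.5499, -2.27133)–(0.5499, -0.5499, -2.19733)  len=0.5549
  (v29,v33,v5) [--+] → (0.5499, -0.5499, 2.19733)–(0, -0.5499, 2.27133)  len=0.5549
  (v30,v0,v1) [-++] → (0.5499, -0.5499, -2.19733)–(1.21232, -0.5499, -1.9821)  len=0.6965
  (v30,v1,v31) [-+-] → (1.21232, -0.5499, -1.9821)–(1.50935, -0.5499, -1.57325)  len=0.5054
  (v31,v1,v2) [-++] → (1.50935, -0.5499, -1.57325)–(2.10231, -0.5499, -0.7571)  len=1.0088
  (v31,v2,v32) [-+-] → (2.10231, -0.5499, -0.7571)–(2.10231, -0.5499, -0.251723)  len=0.5054
  (v32,v2,v3) [-++] → (2.10231, -0.5499, -0.251723)–(2.10231, -0.5499, 0.7571)  len=1.0088
  (v32,v3,v33) [-+-] → (2.10231, -0.5499, 0.7571)–(1.6217, -0.5499, 1.41862)  len=0.8177
  (v33,v3,v4) [-++] → (1.6217, -0.5499, 1.41862)–(1.21232, -0.5499, 1.9821)  len=0.6965
  (v33,v4,v5) [-++] → (1.21232, -0.5499, 1.9821)–(0.5499, -0.5499, 2.19733)  len=0.6965

Chained into 1 loop(s):
  loop 1: 20 segments, perimeter = 14.0905
Total perimeter = 14.091
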